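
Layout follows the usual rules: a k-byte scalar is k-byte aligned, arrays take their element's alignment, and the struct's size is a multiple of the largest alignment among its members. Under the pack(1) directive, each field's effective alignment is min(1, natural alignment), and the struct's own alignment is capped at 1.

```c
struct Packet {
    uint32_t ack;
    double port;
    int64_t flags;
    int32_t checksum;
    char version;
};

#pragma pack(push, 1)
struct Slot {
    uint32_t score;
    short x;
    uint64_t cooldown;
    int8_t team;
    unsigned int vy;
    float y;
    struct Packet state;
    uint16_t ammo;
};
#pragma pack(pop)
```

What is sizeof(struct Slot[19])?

1083

Packet: ack at 0 (size 4, align 4) → ends 4; pad 4 to align 8 for port; port at 8 (size 8, align 8) → ends 16; flags at 16 (size 8, align 8) → ends 24; checksum at 24 (size 4, align 4) → ends 28; version at 28 (size 1, align 1) → ends 29; tail pad 3 to reach multiple of 8; total 32 bytes, alignment 8
score at 0 (size 4, align 1) → ends 4
x at 4 (size 2, align 1) → ends 6
cooldown at 6 (size 8, align 1) → ends 14
team at 14 (size 1, align 1) → ends 15
vy at 15 (size 4, align 1) → ends 19
y at 19 (size 4, align 1) → ends 23
state at 23 (size 32, align 1) → ends 55
ammo at 55 (size 2, align 1) → ends 57
total 57 bytes, alignment 1
array of 19: 19 × 57 = 1083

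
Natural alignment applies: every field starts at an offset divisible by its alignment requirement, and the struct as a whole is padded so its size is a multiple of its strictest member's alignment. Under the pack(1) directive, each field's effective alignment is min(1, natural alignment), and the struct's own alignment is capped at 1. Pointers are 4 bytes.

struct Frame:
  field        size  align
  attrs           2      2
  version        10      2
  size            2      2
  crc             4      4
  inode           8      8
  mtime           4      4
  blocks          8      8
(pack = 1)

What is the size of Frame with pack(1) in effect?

0..2  attrs  (2B, 1-aligned)
2..12  version  (10B, 1-aligned)
12..14  size  (2B, 1-aligned)
14..18  crc  (4B, 1-aligned)
18..26  inode  (8B, 1-aligned)
26..30  mtime  (4B, 1-aligned)
30..38  blocks  (8B, 1-aligned)
sizeof = 38, alignof = 1

38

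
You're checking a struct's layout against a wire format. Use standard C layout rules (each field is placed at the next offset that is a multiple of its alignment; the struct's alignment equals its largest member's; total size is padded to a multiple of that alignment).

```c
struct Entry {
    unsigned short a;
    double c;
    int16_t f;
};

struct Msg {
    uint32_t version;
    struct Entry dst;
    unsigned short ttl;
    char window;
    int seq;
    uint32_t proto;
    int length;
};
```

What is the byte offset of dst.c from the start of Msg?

16

Entry: a at 0 (size 2, align 2) → ends 2; pad 6 to align 8 for c; c at 8 (size 8, align 8) → ends 16; f at 16 (size 2, align 2) → ends 18; tail pad 6 to reach multiple of 8; total 24 bytes, alignment 8
version at 0 (size 4, align 4) → ends 4
pad 4 to align 8 for dst
dst at 8 (size 24, align 8) → ends 32
within Entry: c at 8
8 + 8 = 16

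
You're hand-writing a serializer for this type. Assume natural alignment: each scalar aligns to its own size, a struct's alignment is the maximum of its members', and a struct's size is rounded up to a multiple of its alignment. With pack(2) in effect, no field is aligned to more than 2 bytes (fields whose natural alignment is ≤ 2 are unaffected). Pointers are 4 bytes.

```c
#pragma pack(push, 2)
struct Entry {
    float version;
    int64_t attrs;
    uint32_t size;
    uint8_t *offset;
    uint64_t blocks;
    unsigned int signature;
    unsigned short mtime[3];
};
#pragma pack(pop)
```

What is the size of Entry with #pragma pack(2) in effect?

0..4  version  (4B, 2-aligned)
4..12  attrs  (8B, 2-aligned)
12..16  size  (4B, 2-aligned)
16..20  offset  (4B, 2-aligned)
20..28  blocks  (8B, 2-aligned)
28..32  signature  (4B, 2-aligned)
32..38  mtime  (6B, 2-aligned)
sizeof = 38, alignof = 2

38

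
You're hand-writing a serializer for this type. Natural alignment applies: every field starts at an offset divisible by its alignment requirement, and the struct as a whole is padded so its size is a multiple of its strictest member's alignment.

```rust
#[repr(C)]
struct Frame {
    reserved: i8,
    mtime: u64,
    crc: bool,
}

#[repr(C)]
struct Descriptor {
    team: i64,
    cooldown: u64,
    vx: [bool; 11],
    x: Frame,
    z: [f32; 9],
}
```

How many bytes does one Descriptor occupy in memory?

Frame: @0: reserved [1B, align 1] → 1; +7 pad (align 8); @8: mtime [8B, align 8] → 16; @16: crc [1B, align 1] → 17; +7 tail pad (align 8); size 24, align 8
@0: team [8B, align 8] → 8
@8: cooldown [8B, align 8] → 16
@16: vx [11B, align 1] → 27
+5 pad (align 8)
@32: x [24B, align 8] → 56
@56: z [36B, align 4] → 92
+4 tail pad (align 8)
size 96, align 8

96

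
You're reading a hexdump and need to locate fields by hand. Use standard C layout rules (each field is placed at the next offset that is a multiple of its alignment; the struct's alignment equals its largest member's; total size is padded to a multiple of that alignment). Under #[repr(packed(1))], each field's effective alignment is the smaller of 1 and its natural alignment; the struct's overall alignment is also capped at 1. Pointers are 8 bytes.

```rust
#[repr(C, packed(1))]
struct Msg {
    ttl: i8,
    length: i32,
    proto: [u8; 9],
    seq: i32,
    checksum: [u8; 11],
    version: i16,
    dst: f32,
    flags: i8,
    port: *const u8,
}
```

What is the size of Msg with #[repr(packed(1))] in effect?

ttl at 0 (size 1, align 1) → ends 1
length at 1 (size 4, align 1) → ends 5
proto at 5 (size 9, align 1) → ends 14
seq at 14 (size 4, align 1) → ends 18
checksum at 18 (size 11, align 1) → ends 29
version at 29 (size 2, align 1) → ends 31
dst at 31 (size 4, align 1) → ends 35
flags at 35 (size 1, align 1) → ends 36
port at 36 (size 8, align 1) → ends 44
total 44 bytes, alignment 1

44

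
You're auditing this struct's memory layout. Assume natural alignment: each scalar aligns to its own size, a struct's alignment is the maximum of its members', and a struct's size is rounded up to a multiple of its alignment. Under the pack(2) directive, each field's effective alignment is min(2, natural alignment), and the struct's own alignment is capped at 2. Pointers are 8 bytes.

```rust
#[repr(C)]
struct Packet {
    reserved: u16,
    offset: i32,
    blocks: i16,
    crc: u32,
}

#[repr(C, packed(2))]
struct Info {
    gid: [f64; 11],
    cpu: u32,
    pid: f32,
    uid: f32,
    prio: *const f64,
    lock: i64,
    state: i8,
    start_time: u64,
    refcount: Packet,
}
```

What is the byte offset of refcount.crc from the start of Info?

138

Packet: @0: reserved [2B, align 2] → 2; +2 pad (align 4); @4: offset [4B, align 4] → 8; @8: blocks [2B, align 2] → 10; +2 pad (align 4); @12: crc [4B, align 4] → 16; size 16, align 4
@0: gid [88B, align 2] → 88
@88: cpu [4B, align 2] → 92
@92: pid [4B, align 2] → 96
@96: uid [4B, align 2] → 100
@100: prio [8B, align 2] → 108
@108: lock [8B, align 2] → 116
@116: state [1B, align 1] → 117
+1 pad (align 2)
@118: start_time [8B, align 2] → 126
@126: refcount [16B, align 2] → 142
within Packet: crc at 12
126 + 12 = 138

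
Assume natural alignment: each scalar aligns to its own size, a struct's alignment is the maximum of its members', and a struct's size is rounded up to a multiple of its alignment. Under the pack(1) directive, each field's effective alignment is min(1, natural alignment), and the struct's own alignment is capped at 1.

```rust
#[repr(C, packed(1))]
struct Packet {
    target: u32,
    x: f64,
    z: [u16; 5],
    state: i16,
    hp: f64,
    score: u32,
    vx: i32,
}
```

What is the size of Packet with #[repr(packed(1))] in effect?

@0: target [4B, align 1] → 4
@4: x [8B, align 1] → 12
@12: z [10B, align 1] → 22
@22: state [2B, align 1] → 24
@24: hp [8B, align 1] → 32
@32: score [4B, align 1] → 36
@36: vx [4B, align 1] → 40
size 40, align 1

40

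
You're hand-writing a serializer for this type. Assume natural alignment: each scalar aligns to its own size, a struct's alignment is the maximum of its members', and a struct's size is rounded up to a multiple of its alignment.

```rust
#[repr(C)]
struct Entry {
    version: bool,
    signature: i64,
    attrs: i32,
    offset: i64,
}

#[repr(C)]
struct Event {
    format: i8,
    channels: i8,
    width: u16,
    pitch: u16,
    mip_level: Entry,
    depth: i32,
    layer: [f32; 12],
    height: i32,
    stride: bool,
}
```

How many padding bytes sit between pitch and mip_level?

2

Entry: 0..1  version  (1B, 1-aligned); 1..8  -- padding (7B); 8..16  signature  (8B, 8-aligned); 16..20  attrs  (4B, 4-aligned); 20..24  -- padding (4B); 24..32  offset  (8B, 8-aligned); sizeof = 32, alignof = 8
0..1  format  (1B, 1-aligned)
1..2  channels  (1B, 1-aligned)
2..4  width  (2B, 2-aligned)
4..6  pitch  (2B, 2-aligned)
6..8  -- padding (2B)
8..40  mip_level  (32B, 8-aligned)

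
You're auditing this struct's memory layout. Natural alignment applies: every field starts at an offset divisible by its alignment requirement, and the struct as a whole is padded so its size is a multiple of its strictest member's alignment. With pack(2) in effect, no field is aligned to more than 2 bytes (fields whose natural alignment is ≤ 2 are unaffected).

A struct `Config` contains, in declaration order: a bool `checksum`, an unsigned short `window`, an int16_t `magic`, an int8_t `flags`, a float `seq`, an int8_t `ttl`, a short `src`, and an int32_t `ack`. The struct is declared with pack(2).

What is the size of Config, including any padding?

@0: checksum [1B, align 1] → 1
+1 pad (align 2)
@2: window [2B, align 2] → 4
@4: magic [2B, align 2] → 6
@6: flags [1B, align 1] → 7
+1 pad (align 2)
@8: seq [4B, align 2] → 12
@12: ttl [1B, align 1] → 13
+1 pad (align 2)
@14: src [2B, align 2] → 16
@16: ack [4B, align 2] → 20
size 20, align 2

20 bytes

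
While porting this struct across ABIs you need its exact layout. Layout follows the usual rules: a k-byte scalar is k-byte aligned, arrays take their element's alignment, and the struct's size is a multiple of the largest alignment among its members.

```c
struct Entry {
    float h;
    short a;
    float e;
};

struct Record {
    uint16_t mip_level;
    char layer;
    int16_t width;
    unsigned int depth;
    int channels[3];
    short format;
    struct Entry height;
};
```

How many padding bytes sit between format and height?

Entry: @0: h [4B, align 4] → 4; @4: a [2B, align 2] → 6; +2 pad (align 4); @8: e [4B, align 4] → 12; size 12, align 4
@0: mip_level [2B, align 2] → 2
@2: layer [1B, align 1] → 3
+1 pad (align 2)
@4: width [2B, align 2] → 6
+2 pad (align 4)
@8: depth [4B, align 4] → 12
@12: channels [12B, align 4] → 24
@24: format [2B, align 2] → 26
+2 pad (align 4)
@28: height [12B, align 4] → 40

2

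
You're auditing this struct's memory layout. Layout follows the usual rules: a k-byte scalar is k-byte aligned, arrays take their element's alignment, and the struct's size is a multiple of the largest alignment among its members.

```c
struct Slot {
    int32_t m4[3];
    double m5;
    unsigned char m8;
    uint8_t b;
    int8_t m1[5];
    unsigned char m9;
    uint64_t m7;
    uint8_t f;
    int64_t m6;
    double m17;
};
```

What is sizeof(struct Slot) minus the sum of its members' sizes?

@0: m4 [12B, align 4] → 12
+4 pad (align 8)
@16: m5 [8B, align 8] → 24
@24: m8 [1B, align 1] → 25
@25: b [1B, align 1] → 26
@26: m1 [5B, align 1] → 31
@31: m9 [1B, align 1] → 32
@32: m7 [8B, align 8] → 40
@40: f [1B, align 1] → 41
+7 pad (align 8)
@48: m6 [8B, align 8] → 56
@56: m17 [8B, align 8] → 64
size 64, align 8
data bytes 53, size 64 → padding 11

11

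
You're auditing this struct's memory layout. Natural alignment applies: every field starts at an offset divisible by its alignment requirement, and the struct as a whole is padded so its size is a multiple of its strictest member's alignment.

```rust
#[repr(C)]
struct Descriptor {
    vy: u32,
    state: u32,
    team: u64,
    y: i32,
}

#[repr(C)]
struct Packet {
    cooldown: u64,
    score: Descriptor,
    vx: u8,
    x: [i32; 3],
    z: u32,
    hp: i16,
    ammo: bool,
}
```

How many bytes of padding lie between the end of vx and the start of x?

3

Descriptor: 0..4  vy  (4B, 4-aligned); 4..8  state  (4B, 4-aligned); 8..16  team  (8B, 8-aligned); 16..20  y  (4B, 4-aligned); 20..24  -- tail padding (4B); sizeof = 24, alignof = 8
0..8  cooldown  (8B, 8-aligned)
8..32  score  (24B, 8-aligned)
32..33  vx  (1B, 1-aligned)
33..36  -- padding (3B)
36..48  x  (12B, 4-aligned)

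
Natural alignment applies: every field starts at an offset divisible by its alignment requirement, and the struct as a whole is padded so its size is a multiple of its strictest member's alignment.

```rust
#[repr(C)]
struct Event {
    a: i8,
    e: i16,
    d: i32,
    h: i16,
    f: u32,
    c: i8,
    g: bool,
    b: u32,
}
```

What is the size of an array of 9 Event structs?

0..1  a  (1B, 1-aligned)
1..2  -- padding (1B)
2..4  e  (2B, 2-aligned)
4..8  d  (4B, 4-aligned)
8..10  h  (2B, 2-aligned)
10..12  -- padding (2B)
12..16  f  (4B, 4-aligned)
16..17  c  (1B, 1-aligned)
17..18  g  (1B, 1-aligned)
18..20  -- padding (2B)
20..24  b  (4B, 4-aligned)
sizeof = 24, alignof = 4
array of 9: 9 × 24 = 216

216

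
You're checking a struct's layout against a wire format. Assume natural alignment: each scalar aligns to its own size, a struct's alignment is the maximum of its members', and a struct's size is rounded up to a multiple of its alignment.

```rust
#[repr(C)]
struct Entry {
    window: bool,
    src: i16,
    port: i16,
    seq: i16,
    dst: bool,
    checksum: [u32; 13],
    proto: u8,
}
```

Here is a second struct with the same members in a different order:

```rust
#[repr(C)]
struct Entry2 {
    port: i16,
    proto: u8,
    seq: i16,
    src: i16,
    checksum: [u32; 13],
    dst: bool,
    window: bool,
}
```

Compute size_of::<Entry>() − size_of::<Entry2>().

@0: window [1B, align 1] → 1
+1 pad (align 2)
@2: src [2B, align 2] → 4
@4: port [2B, align 2] → 6
@6: seq [2B, align 2] → 8
@8: dst [1B, align 1] → 9
+3 pad (align 4)
@12: checksum [52B, align 4] → 64
@64: proto [1B, align 1] → 65
+3 tail pad (align 4)
size 68, align 4
— Entry2 —
@0: port [2B, align 2] → 2
@2: proto [1B, align 1] → 3
+1 pad (align 2)
@4: seq [2B, align 2] → 6
@6: src [2B, align 2] → 8
@8: checksum [52B, align 4] → 60
@60: dst [1B, align 1] → 61
@61: window [1B, align 1] → 62
+2 tail pad (align 4)
size 64, align 4
68 − 64 = 4

4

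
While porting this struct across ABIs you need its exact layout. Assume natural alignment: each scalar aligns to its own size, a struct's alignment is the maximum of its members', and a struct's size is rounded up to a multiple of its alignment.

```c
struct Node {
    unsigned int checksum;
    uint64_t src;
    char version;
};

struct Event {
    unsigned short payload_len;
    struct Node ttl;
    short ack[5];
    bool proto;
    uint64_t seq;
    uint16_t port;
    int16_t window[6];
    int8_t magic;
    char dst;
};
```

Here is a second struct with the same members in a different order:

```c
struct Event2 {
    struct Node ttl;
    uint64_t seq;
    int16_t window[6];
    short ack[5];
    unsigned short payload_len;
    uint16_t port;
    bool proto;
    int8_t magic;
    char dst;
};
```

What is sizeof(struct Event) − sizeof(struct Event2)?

8

Node: checksum at 0 (size 4, align 4) → ends 4; pad 4 to align 8 for src; src at 8 (size 8, align 8) → ends 16; version at 16 (size 1, align 1) → ends 17; tail pad 7 to reach multiple of 8; total 24 bytes, alignment 8
payload_len at 0 (size 2, align 2) → ends 2
pad 6 to align 8 for ttl
ttl at 8 (size 24, align 8) → ends 32
ack at 32 (size 10, align 2) → ends 42
proto at 42 (size 1, align 1) → ends 43
pad 5 to align 8 for seq
seq at 48 (size 8, align 8) → ends 56
port at 56 (size 2, align 2) → ends 58
window at 58 (size 12, align 2) → ends 70
magic at 70 (size 1, align 1) → ends 71
dst at 71 (size 1, align 1) → ends 72
total 72 bytes, alignment 8
— Event2 —
ttl at 0 (size 24, align 8) → ends 24
seq at 24 (size 8, align 8) → ends 32
window at 32 (size 12, align 2) → ends 44
ack at 44 (size 10, align 2) → ends 54
payload_len at 54 (size 2, align 2) → ends 56
port at 56 (size 2, align 2) → ends 58
proto at 58 (size 1, align 1) → ends 59
magic at 59 (size 1, align 1) → ends 60
dst at 60 (size 1, align 1) → ends 61
tail pad 3 to reach multiple of 8
total 64 bytes, alignment 8
72 − 64 = 8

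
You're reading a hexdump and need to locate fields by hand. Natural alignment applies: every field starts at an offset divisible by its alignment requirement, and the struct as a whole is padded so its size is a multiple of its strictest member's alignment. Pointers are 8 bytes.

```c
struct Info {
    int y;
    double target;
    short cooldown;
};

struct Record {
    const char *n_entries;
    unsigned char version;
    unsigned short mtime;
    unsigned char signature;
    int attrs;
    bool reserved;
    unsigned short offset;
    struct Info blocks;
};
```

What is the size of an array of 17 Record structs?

Info: 0..4  y  (4B, 4-aligned); 4..8  -- padding (4B); 8..16  target  (8B, 8-aligned); 16..18  cooldown  (2B, 2-aligned); 18..24  -- tail padding (6B); sizeof = 24, alignof = 8
0..8  n_entries  (8B, 8-aligned)
8..9  version  (1B, 1-aligned)
9..10  -- padding (1B)
10..12  mtime  (2B, 2-aligned)
12..13  signature  (1B, 1-aligned)
13..16  -- padding (3B)
16..20  attrs  (4B, 4-aligned)
20..21  reserved  (1B, 1-aligned)
21..22  -- padding (1B)
22..24  offset  (2B, 2-aligned)
24..48  blocks  (24B, 8-aligned)
sizeof = 48, alignof = 8
array of 17: 17 × 48 = 816

816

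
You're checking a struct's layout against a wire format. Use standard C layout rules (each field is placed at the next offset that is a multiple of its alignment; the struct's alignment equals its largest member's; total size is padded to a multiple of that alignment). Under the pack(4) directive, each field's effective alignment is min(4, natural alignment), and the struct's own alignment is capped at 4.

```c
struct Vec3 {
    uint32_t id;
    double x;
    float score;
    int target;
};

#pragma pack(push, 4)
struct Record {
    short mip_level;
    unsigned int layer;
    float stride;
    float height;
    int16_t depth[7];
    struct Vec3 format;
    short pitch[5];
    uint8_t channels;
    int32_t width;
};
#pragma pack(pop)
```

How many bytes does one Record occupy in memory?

Vec3: 0..4  id  (4B, 4-aligned); 4..8  -- padding (4B); 8..16  x  (8B, 8-aligned); 16..20  score  (4B, 4-aligned); 20..24  target  (4B, 4-aligned); sizeof = 24, alignof = 8
0..2  mip_level  (2B, 2-aligned)
2..4  -- padding (2B)
4..8  layer  (4B, 4-aligned)
8..12  stride  (4B, 4-aligned)
12..16  height  (4B, 4-aligned)
16..30  depth  (14B, 2-aligned)
30..32  -- padding (2B)
32..56  format  (24B, 4-aligned)
56..66  pitch  (10B, 2-aligned)
66..67  channels  (1B, 1-aligned)
67..68  -- padding (1B)
68..72  width  (4B, 4-aligned)
sizeof = 72, alignof = 4

72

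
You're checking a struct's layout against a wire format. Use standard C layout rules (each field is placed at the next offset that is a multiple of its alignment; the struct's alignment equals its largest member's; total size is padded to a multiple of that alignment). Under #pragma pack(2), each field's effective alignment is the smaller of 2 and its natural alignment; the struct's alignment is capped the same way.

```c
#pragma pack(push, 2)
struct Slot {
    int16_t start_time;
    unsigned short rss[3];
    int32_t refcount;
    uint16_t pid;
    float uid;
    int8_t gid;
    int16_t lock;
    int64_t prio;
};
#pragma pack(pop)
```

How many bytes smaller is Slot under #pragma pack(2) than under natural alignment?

2

natural layout:
  @0: start_time [2B, align 2] → 2
  @2: rss [6B, align 2] → 8
  @8: refcount [4B, align 4] → 12
  @12: pid [2B, align 2] → 14
  +2 pad (align 4)
  @16: uid [4B, align 4] → 20
  @20: gid [1B, align 1] → 21
  +1 pad (align 2)
  @22: lock [2B, align 2] → 24
  @24: prio [8B, align 8] → 32
  size 32, align 8
packed(2) layout:
  @0: start_time [2B, align 2] → 2
  @2: rss [6B, align 2] → 8
  @8: refcount [4B, align 2] → 12
  @12: pid [2B, align 2] → 14
  @14: uid [4B, align 2] → 18
  @18: gid [1B, align 1] → 19
  +1 pad (align 2)
  @20: lock [2B, align 2] → 22
  @22: prio [8B, align 2] → 30
  size 30, align 2
32 − 30 = 2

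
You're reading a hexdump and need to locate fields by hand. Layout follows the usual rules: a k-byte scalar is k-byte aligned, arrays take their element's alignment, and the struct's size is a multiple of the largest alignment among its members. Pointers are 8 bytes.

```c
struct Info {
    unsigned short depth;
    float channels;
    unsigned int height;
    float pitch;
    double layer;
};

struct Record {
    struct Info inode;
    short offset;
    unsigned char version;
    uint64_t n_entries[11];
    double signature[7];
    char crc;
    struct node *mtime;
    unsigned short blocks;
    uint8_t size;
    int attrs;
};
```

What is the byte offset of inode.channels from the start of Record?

4

Info: depth at 0 (size 2, align 2) → ends 2; pad 2 to align 4 for channels; channels at 4 (size 4, align 4) → ends 8; height at 8 (size 4, align 4) → ends 12; pitch at 12 (size 4, align 4) → ends 16; layer at 16 (size 8, align 8) → ends 24; total 24 bytes, alignment 8
inode at 0 (size 24, align 8) → ends 24
within Info: channels at 4
0 + 4 = 4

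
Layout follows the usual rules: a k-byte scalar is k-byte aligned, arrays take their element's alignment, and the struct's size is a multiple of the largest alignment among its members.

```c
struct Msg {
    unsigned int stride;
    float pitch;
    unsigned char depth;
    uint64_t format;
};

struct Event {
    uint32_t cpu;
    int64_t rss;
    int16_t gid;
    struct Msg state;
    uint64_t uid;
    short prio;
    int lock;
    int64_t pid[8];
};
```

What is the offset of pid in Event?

Msg: stride at 0 (size 4, align 4) → ends 4; pitch at 4 (size 4, align 4) → ends 8; depth at 8 (size 1, align 1) → ends 9; pad 7 to align 8 for format; format at 16 (size 8, align 8) → ends 24; total 24 bytes, alignment 8
cpu at 0 (size 4, align 4) → ends 4
pad 4 to align 8 for rss
rss at 8 (size 8, align 8) → ends 16
gid at 16 (size 2, align 2) → ends 18
pad 6 to align 8 for state
state at 24 (size 24, align 8) → ends 48
uid at 48 (size 8, align 8) → ends 56
prio at 56 (size 2, align 2) → ends 58
pad 2 to align 4 for lock
lock at 60 (size 4, align 4) → ends 64
pid at 64 (size 64, align 8) → ends 128

64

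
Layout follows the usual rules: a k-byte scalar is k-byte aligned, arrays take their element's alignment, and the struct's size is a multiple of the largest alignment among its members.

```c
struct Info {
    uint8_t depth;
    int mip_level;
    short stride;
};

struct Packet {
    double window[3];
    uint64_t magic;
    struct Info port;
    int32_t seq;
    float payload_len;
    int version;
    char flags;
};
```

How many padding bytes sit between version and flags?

Info: @0: depth [1B, align 1] → 1; +3 pad (align 4); @4: mip_level [4B, align 4] → 8; @8: stride [2B, align 2] → 10; +2 tail pad (align 4); size 12, align 4
@0: window [24B, align 8] → 24
@24: magic [8B, align 8] → 32
@32: port [12B, align 4] → 44
@44: seq [4B, align 4] → 48
@48: payload_len [4B, align 4] → 52
@52: version [4B, align 4] → 56
@56: flags [1B, align 1] → 57

0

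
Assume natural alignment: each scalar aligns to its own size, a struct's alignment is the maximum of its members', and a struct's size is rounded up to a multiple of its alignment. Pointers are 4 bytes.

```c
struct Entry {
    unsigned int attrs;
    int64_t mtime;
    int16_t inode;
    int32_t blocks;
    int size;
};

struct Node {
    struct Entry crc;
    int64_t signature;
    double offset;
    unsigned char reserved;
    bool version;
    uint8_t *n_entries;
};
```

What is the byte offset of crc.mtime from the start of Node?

Entry: 0..4  attrs  (4B, 4-aligned); 4..8  -- padding (4B); 8..16  mtime  (8B, 8-aligned); 16..18  inode  (2B, 2-aligned); 18..20  -- padding (2B); 20..24  blocks  (4B, 4-aligned); 24..28  size  (4B, 4-aligned); 28..32  -- tail padding (4B); sizeof = 32, alignof = 8
0..32  crc  (32B, 8-aligned)
within Entry: mtime at 8
0 + 8 = 8

8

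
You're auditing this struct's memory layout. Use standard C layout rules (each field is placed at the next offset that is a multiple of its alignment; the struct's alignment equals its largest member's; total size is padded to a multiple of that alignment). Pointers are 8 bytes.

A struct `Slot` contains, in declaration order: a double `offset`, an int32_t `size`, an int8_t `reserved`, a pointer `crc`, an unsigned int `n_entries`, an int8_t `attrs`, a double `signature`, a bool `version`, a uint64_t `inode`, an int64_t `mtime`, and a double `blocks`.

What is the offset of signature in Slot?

32

offset at 0 (size 8, align 8) → ends 8
size at 8 (size 4, align 4) → ends 12
reserved at 12 (size 1, align 1) → ends 13
pad 3 to align 8 for crc
crc at 16 (size 8, align 8) → ends 24
n_entries at 24 (size 4, align 4) → ends 28
attrs at 28 (size 1, align 1) → ends 29
pad 3 to align 8 for signature
signature at 32 (size 8, align 8) → ends 40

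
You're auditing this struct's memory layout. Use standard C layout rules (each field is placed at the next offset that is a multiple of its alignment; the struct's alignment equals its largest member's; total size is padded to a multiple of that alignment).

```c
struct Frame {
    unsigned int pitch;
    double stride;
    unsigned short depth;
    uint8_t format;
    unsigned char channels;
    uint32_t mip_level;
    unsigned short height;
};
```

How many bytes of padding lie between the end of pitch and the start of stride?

@0: pitch [4B, align 4] → 4
+4 pad (align 8)
@8: stride [8B, align 8] → 16

4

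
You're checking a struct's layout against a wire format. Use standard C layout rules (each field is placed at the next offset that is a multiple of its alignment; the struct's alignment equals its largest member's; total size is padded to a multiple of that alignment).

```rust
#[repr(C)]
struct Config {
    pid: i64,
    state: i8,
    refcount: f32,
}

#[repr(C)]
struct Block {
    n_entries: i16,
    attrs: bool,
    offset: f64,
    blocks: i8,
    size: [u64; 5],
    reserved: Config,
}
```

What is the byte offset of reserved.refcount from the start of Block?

76

Config: @0: pid [8B, align 8] → 8; @8: state [1B, align 1] → 9; +3 pad (align 4); @12: refcount [4B, align 4] → 16; size 16, align 8
@0: n_entries [2B, align 2] → 2
@2: attrs [1B, align 1] → 3
+5 pad (align 8)
@8: offset [8B, align 8] → 16
@16: blocks [1B, align 1] → 17
+7 pad (align 8)
@24: size [40B, align 8] → 64
@64: reserved [16B, align 8] → 80
within Config: refcount at 12
64 + 12 = 76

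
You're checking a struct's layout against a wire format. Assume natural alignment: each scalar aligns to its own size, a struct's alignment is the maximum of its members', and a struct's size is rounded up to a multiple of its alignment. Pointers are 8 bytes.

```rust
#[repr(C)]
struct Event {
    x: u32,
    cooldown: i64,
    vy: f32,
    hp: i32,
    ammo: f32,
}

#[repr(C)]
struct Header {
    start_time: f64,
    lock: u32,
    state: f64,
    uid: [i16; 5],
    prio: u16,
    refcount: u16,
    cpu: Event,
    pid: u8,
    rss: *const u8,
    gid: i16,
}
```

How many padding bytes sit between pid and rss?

Event: @0: x [4B, align 4] → 4; +4 pad (align 8); @8: cooldown [8B, align 8] → 16; @16: vy [4B, align 4] → 20; @20: hp [4B, align 4] → 24; @24: ammo [4B, align 4] → 28; +4 tail pad (align 8); size 32, align 8
@0: start_time [8B, align 8] → 8
@8: lock [4B, align 4] → 12
+4 pad (align 8)
@16: state [8B, align 8] → 24
@24: uid [10B, align 2] → 34
@34: prio [2B, align 2] → 36
@36: refcount [2B, align 2] → 38
+2 pad (align 8)
@40: cpu [32B, align 8] → 72
@72: pid [1B, align 1] → 73
+7 pad (align 8)
@80: rss [8B, align 8] → 88

7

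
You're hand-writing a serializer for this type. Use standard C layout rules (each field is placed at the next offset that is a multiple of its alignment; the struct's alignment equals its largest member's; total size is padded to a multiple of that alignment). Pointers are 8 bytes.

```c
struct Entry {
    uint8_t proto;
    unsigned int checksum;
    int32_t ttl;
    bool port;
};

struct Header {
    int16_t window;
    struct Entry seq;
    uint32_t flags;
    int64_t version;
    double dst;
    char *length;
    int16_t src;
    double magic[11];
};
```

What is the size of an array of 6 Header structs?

Entry: @0: proto [1B, align 1] → 1; +3 pad (align 4); @4: checksum [4B, align 4] → 8; @8: ttl [4B, align 4] → 12; @12: port [1B, align 1] → 13; +3 tail pad (align 4); size 16, align 4
@0: window [2B, align 2] → 2
+2 pad (align 4)
@4: seq [16B, align 4] → 20
@20: flags [4B, align 4] → 24
@24: version [8B, align 8] → 32
@32: dst [8B, align 8] → 40
@40: length [8B, align 8] → 48
@48: src [2B, align 2] → 50
+6 pad (align 8)
@56: magic [88B, align 8] → 144
size 144, align 8
array of 6: 6 × 144 = 864

864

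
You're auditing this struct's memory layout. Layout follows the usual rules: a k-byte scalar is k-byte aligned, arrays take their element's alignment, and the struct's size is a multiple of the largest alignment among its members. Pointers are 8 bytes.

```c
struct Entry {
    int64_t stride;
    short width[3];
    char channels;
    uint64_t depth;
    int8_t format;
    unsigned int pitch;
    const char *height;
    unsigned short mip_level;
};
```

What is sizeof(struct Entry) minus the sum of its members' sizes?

10

0..8  stride  (8B, 8-aligned)
8..14  width  (6B, 2-aligned)
14..15  channels  (1B, 1-aligned)
15..16  -- padding (1B)
16..24  depth  (8B, 8-aligned)
24..25  format  (1B, 1-aligned)
25..28  -- padding (3B)
28..32  pitch  (4B, 4-aligned)
32..40  height  (8B, 8-aligned)
40..42  mip_level  (2B, 2-aligned)
42..48  -- tail padding (6B)
sizeof = 48, alignof = 8
data bytes 38, size 48 → padding 10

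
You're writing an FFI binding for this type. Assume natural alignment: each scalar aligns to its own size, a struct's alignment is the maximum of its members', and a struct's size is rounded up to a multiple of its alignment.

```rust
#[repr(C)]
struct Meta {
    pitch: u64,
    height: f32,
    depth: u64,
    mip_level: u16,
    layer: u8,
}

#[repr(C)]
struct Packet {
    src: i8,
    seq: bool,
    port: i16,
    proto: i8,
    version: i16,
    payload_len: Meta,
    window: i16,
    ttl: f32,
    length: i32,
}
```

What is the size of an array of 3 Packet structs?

Meta: 0..8  pitch  (8B, 8-aligned); 8..12  height  (4B, 4-aligned); 12..16  -- padding (4B); 16..24  depth  (8B, 8-aligned); 24..26  mip_level  (2B, 2-aligned); 26..27  layer  (1B, 1-aligned); 27..32  -- tail padding (5B); sizeof = 32, alignof = 8
0..1  src  (1B, 1-aligned)
1..2  seq  (1B, 1-aligned)
2..4  port  (2B, 2-aligned)
4..5  proto  (1B, 1-aligned)
5..6  -- padding (1B)
6..8  version  (2B, 2-aligned)
8..40  payload_len  (32B, 8-aligned)
40..42  window  (2B, 2-aligned)
42..44  -- padding (2B)
44..48  ttl  (4B, 4-aligned)
48..52  length  (4B, 4-aligned)
52..56  -- tail padding (4B)
sizeof = 56, alignof = 8
array of 3: 3 × 56 = 168

168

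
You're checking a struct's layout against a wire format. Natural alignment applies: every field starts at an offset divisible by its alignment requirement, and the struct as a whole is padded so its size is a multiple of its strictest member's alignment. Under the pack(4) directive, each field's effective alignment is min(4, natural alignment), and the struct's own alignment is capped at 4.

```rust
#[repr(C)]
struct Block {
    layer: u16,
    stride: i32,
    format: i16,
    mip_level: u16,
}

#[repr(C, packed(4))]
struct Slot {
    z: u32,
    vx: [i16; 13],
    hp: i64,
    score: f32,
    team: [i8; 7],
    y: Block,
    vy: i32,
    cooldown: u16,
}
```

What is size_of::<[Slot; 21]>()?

Block: 0..2  layer  (2B, 2-aligned); 2..4  -- padding (2B); 4..8  stride  (4B, 4-aligned); 8..10  format  (2B, 2-aligned); 10..12  mip_level  (2B, 2-aligned); sizeof = 12, alignof = 4
0..4  z  (4B, 4-aligned)
4..30  vx  (26B, 2-aligned)
30..32  -- padding (2B)
32..40  hp  (8B, 4-aligned)
40..44  score  (4B, 4-aligned)
44..51  team  (7B, 1-aligned)
51..52  -- padding (1B)
52..64  y  (12B, 4-aligned)
64..68  vy  (4B, 4-aligned)
68..70  cooldown  (2B, 2-aligned)
70..72  -- tail padding (2B)
sizeof = 72, alignof = 4
array of 21: 21 × 72 = 1512

1512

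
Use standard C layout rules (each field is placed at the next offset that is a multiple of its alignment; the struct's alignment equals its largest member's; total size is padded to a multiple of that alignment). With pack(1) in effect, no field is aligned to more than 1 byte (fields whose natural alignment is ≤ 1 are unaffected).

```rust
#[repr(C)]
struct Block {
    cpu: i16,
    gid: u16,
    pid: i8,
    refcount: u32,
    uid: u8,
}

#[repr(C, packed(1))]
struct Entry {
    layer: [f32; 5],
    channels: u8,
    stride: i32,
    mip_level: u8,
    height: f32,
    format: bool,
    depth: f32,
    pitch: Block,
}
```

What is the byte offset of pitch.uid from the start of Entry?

Block: cpu at 0 (size 2, align 2) → ends 2; gid at 2 (size 2, align 2) → ends 4; pid at 4 (size 1, align 1) → ends 5; pad 3 to align 4 for refcount; refcount at 8 (size 4, align 4) → ends 12; uid at 12 (size 1, align 1) → ends 13; tail pad 3 to reach multiple of 4; total 16 bytes, alignment 4
layer at 0 (size 20, align 1) → ends 20
channels at 20 (size 1, align 1) → ends 21
stride at 21 (size 4, align 1) → ends 25
mip_level at 25 (size 1, align 1) → ends 26
height at 26 (size 4, align 1) → ends 30
format at 30 (size 1, align 1) → ends 31
depth at 31 (size 4, align 1) → ends 35
pitch at 35 (size 16, align 1) → ends 51
within Block: uid at 12
35 + 12 = 47

47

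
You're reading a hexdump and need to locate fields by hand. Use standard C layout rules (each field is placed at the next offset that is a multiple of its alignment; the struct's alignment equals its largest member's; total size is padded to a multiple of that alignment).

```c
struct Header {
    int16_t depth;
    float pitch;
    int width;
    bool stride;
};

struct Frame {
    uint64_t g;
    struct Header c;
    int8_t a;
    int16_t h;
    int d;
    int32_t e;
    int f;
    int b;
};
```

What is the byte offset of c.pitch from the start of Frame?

12

Header: 0..2  depth  (2B, 2-aligned); 2..4  -- padding (2B); 4..8  pitch  (4B, 4-aligned); 8..12  width  (4B, 4-aligned); 12..13  stride  (1B, 1-aligned); 13..16  -- tail padding (3B); sizeof = 16, alignof = 4
0..8  g  (8B, 8-aligned)
8..24  c  (16B, 4-aligned)
within Header: pitch at 4
8 + 4 = 12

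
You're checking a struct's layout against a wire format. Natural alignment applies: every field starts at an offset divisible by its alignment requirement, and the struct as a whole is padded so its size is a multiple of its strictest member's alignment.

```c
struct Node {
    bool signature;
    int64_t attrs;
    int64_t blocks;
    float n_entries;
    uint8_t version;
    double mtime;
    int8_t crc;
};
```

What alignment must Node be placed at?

member alignments: signature=1, attrs=8, blocks=8, n_entries=4, version=1, mtime=8, crc=1
max = 8

8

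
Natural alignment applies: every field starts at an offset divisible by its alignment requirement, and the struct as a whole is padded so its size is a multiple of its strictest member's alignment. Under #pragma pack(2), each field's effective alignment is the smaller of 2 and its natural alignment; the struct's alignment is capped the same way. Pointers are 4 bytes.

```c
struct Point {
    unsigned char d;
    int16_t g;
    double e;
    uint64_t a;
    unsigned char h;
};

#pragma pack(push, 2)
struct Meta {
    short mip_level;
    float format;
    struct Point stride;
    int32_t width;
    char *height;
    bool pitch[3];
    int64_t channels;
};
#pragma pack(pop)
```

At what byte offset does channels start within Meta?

50

Point: @0: d [1B, align 1] → 1; +1 pad (align 2); @2: g [2B, align 2] → 4; +4 pad (align 8); @8: e [8B, align 8] → 16; @16: a [8B, align 8] → 24; @24: h [1B, align 1] → 25; +7 tail pad (align 8); size 32, align 8
@0: mip_level [2B, align 2] → 2
@2: format [4B, align 2] → 6
@6: stride [32B, align 2] → 38
@38: width [4B, align 2] → 42
@42: height [4B, align 2] → 46
@46: pitch [3B, align 1] → 49
+1 pad (align 2)
@50: channels [8B, align 2] → 58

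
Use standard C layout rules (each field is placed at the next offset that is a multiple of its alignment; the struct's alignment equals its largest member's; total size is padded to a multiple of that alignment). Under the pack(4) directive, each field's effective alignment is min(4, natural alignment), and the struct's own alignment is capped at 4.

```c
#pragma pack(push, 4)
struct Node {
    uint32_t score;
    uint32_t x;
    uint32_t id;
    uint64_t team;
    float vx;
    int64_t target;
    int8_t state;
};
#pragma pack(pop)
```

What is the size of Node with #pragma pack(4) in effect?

0..4  score  (4B, 4-aligned)
4..8  x  (4B, 4-aligned)
8..12  id  (4B, 4-aligned)
12..20  team  (8B, 4-aligned)
20..24  vx  (4B, 4-aligned)
24..32  target  (8B, 4-aligned)
32..33  state  (1B, 1-aligned)
33..36  -- tail padding (3B)
sizeof = 36, alignof = 4

36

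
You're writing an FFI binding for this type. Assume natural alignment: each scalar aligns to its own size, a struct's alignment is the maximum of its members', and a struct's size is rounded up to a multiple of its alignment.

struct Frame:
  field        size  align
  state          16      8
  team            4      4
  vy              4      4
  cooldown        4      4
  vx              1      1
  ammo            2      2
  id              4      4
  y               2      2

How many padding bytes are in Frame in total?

3

@0: state [16B, align 8] → 16
@16: team [4B, align 4] → 20
@20: vy [4B, align 4] → 24
@24: cooldown [4B, align 4] → 28
@28: vx [1B, align 1] → 29
+1 pad (align 2)
@30: ammo [2B, align 2] → 32
@32: id [4B, align 4] → 36
@36: y [2B, align 2] → 38
+2 tail pad (align 8)
size 40, align 8
data bytes 37, size 40 → padding 3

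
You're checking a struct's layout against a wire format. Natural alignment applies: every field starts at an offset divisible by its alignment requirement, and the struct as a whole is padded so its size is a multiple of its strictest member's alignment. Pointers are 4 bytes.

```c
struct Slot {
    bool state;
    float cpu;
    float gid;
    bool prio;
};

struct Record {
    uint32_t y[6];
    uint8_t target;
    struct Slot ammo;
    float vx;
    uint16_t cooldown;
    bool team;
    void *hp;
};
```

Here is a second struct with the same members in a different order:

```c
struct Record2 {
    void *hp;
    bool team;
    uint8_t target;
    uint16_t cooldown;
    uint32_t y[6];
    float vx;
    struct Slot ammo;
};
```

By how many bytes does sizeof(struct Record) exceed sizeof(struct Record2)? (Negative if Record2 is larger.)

Slot: state at 0 (size 1, align 1) → ends 1; pad 3 to align 4 for cpu; cpu at 4 (size 4, align 4) → ends 8; gid at 8 (size 4, align 4) → ends 12; prio at 12 (size 1, align 1) → ends 13; tail pad 3 to reach multiple of 4; total 16 bytes, alignment 4
y at 0 (size 24, align 4) → ends 24
target at 24 (size 1, align 1) → ends 25
pad 3 to align 4 for ammo
ammo at 28 (size 16, align 4) → ends 44
vx at 44 (size 4, align 4) → ends 48
cooldown at 48 (size 2, align 2) → ends 50
team at 50 (size 1, align 1) → ends 51
pad 1 to align 4 for hp
hp at 52 (size 4, align 4) → ends 56
total 56 bytes, alignment 4
— Record2 —
hp at 0 (size 4, align 4) → ends 4
team at 4 (size 1, align 1) → ends 5
target at 5 (size 1, align 1) → ends 6
cooldown at 6 (size 2, align 2) → ends 8
y at 8 (size 24, align 4) → ends 32
vx at 32 (size 4, align 4) → ends 36
ammo at 36 (size 16, align 4) → ends 52
total 52 bytes, alignment 4
56 − 52 = 4

4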